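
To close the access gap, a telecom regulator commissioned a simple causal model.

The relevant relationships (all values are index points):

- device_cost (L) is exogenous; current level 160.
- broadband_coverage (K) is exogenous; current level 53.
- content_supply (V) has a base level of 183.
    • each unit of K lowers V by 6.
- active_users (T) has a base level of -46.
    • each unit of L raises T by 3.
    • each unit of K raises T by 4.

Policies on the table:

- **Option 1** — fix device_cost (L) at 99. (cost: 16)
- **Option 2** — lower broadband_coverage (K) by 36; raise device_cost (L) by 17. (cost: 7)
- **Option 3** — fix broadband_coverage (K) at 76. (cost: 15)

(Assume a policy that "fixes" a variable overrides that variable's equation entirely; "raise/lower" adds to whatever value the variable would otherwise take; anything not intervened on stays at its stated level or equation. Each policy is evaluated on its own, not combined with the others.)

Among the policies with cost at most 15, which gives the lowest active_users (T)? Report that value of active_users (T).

Option 2 (K − 36, L + 17):
  L = 160 + 17 = 177
  K = 53 − 36 = 17
  T = -46 + 3·177 + 4·17 = 553
Option 3 (K := 76):
  L = 160
  K = 76
  T = -46 + 3·160 + 4·76 = 738
Comparing — Option 2: T=553, Option 3: T=738. Lowest is 553 (Option 2).

553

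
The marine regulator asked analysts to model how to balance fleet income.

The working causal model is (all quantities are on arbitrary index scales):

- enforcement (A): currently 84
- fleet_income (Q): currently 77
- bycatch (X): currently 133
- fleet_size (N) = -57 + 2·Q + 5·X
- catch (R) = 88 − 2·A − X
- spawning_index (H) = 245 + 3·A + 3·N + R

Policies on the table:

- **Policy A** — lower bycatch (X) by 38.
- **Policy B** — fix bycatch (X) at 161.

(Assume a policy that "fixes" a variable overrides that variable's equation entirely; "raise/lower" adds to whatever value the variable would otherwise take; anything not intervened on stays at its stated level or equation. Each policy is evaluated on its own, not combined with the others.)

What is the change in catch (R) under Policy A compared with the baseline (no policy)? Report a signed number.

Baseline:
  A = 84
  X = 133
  R = 88 − 2·84 − 133 = -213
Policy A (X − 38):
  A = 84
  X = 133 − 38 = 95
  R = 88 − 2·84 − 95 = -175
Change in R: -175 − (-213) = 38

38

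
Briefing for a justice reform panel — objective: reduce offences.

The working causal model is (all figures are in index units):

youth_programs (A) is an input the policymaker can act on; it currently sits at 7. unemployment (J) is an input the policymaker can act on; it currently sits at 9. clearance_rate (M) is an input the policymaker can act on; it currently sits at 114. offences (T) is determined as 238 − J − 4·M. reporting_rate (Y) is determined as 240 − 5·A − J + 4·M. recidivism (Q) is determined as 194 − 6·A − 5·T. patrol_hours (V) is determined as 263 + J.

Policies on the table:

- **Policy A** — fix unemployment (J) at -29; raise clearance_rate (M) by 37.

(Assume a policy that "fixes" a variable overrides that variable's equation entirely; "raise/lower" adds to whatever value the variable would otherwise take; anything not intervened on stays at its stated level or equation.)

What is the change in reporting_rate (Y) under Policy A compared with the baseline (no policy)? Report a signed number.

Baseline:
  A = 7
  J = 9
  M = 114
  Y = 240 − 5·7 − 9 + 4·114 = 652
Policy A (J := -29, M + 37):
  A = 7
  J = -29
  M = 114 + 37 = 151
  Y = 240 − 5·7 − (-29) + 4·151 = 838
Change in Y: 838 − 652 = 186

186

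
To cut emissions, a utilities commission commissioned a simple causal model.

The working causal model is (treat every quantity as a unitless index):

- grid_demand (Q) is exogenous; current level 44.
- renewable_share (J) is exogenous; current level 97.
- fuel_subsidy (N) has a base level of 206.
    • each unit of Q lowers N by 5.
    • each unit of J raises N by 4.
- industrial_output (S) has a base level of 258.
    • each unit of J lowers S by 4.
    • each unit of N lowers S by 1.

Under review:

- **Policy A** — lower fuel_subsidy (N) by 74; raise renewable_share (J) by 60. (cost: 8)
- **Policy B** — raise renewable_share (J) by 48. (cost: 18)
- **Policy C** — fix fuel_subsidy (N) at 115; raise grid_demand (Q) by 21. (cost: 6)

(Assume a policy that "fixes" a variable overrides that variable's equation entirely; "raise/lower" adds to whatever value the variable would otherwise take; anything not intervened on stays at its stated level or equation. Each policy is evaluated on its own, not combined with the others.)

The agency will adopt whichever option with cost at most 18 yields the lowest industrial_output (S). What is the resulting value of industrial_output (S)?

-910

Policy A (N − 74, J + 60):
  Q = 44
  J = 97 + 60 = 157
  N = 206 − 5·44 + 4·157 (−74 from intervention) = 540
  S = 258 − 4·157 − 540 = -910
Policy B (J + 48):
  Q = 44
  J = 97 + 48 = 145
  N = 206 − 5·44 + 4·145 = 566
  S = 258 − 4·145 − 566 = -888
Policy C (N := 115, Q + 21):
  Q = 44 + 21 = 65
  J = 97
  N = 115
  S = 258 − 4·97 − 115 = -245
Comparing — Policy A: S=-910, Policy B: S=-888, Policy C: S=-245. Lowest is -910 (Policy A).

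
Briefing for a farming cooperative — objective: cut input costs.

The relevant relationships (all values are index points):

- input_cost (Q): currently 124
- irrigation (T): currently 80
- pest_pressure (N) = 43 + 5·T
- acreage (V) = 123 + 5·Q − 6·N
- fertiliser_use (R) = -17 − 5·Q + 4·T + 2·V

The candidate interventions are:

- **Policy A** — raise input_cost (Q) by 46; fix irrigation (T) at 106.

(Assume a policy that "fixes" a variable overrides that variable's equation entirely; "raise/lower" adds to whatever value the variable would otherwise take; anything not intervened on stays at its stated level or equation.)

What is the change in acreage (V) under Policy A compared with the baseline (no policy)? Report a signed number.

Baseline:
  Q = 124
  T = 80
  N = 43 + 5·80 = 443
  V = 123 + 5·124 − 6·443 = -1915
Policy A (Q + 46, T := 106):
  Q = 124 + 46 = 170
  T = 106
  N = 43 + 5·106 = 573
  V = 123 + 5·170 − 6·573 = -2465
Change in V: -2465 − (-1915) = -550

-550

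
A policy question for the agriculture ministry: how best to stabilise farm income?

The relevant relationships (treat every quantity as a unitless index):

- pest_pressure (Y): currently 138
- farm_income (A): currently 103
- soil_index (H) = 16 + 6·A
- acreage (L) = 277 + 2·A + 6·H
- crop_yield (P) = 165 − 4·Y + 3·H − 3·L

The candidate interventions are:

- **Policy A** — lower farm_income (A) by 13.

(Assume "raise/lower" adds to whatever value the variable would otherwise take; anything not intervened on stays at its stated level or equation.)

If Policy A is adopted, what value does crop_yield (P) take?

-10098

Policy A (A − 13):
  Y = 138
  A = 103 − 13 = 90
  H = 16 + 6·90 = 556
  L = 277 + 2·90 + 6·556 = 3793
  P = 165 − 4·138 + 3·556 − 3·3793 = -10098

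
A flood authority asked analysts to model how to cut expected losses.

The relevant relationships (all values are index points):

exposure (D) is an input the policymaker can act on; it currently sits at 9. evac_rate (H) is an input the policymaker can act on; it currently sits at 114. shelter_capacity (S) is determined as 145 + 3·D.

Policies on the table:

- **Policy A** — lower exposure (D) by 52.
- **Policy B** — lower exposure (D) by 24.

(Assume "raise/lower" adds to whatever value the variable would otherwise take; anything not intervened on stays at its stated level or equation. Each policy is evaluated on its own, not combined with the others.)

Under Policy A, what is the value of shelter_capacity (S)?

16

Policy A (D − 52):
  D = 9 − 52 = -43
  S = 145 + 3·(-43) = 16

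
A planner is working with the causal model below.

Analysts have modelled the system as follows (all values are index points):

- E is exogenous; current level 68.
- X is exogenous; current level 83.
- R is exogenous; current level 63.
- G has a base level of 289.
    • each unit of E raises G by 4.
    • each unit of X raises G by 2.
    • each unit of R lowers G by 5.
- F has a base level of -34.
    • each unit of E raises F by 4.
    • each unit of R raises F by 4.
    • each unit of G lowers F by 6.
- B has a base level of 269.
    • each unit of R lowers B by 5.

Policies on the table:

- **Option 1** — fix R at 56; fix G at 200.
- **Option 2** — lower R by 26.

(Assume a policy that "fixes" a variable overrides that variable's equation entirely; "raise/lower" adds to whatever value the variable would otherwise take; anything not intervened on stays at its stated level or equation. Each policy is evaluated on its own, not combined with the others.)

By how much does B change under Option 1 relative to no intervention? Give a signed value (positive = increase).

Baseline:
  R = 63
  B = 269 − 5·63 = -46
Option 1 (R := 56, G := 200):
  R = 56
  B = 269 − 5·56 = -11
Change in B: -11 − (-46) = 35

35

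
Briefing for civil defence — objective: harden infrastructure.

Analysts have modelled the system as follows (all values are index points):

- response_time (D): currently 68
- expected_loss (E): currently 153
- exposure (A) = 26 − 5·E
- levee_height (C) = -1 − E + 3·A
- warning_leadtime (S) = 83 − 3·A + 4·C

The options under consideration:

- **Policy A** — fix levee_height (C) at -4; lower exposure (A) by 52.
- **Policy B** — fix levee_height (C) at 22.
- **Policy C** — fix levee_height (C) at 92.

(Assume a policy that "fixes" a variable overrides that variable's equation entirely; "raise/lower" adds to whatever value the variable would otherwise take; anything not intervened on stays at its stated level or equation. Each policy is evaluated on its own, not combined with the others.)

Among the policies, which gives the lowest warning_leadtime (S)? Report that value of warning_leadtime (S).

Policy A (C := -4, A − 52):
  E = 153
  A = 26 − 5·153 (−52 from intervention) = -791
  C = -4
  S = 83 − 3·(-791) + 4·(-4) = 2440
Policy B (C := 22):
  E = 153
  A = 26 − 5·153 = -739
  C = 22
  S = 83 − 3·(-739) + 4·22 = 2388
Policy C (C := 92):
  E = 153
  A = 26 − 5·153 = -739
  C = 92
  S = 83 − 3·(-739) + 4·92 = 2668
Comparing — Policy A: S=2440, Policy B: S=2388, Policy C: S=2668. Lowest is 2388 (Policy B).

2388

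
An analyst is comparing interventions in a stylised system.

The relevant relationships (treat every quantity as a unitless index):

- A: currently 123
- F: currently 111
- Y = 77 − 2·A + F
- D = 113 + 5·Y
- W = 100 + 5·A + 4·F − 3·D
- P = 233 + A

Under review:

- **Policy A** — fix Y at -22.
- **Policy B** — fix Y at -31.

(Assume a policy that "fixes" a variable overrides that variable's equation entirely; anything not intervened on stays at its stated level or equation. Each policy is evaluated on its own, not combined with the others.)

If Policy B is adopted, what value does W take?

1285

Policy B (Y := -31):
  A = 123
  F = 111
  Y = -31
  D = 113 + 5·(-31) = -42
  W = 100 + 5·123 + 4·111 − 3·(-42) = 1285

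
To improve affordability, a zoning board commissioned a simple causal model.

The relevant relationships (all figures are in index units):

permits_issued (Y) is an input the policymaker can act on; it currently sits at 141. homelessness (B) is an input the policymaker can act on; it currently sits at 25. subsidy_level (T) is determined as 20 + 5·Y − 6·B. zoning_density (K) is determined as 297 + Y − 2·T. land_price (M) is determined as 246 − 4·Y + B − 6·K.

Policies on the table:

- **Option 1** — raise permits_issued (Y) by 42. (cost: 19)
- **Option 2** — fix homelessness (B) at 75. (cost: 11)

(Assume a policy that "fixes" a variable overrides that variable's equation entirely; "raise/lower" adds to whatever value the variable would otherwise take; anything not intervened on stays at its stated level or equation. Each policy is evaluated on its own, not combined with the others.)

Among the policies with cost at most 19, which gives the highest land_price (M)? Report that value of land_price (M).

Option 1 (Y + 42):
  Y = 141 + 42 = 183
  B = 25
  T = 20 + 5·183 − 6·25 = 785
  K = 297 + 183 − 2·785 = -1090
  M = 246 − 4·183 + 25 − 6·(-1090) = 6079
Option 2 (B := 75):
  Y = 141
  B = 75
  T = 20 + 5·141 − 6·75 = 275
  K = 297 + 141 − 2·275 = -112
  M = 246 − 4·141 + 75 − 6·(-112) = 429
Comparing — Option 1: M=6079, Option 2: M=429. Highest is 6079 (Option 1).

6079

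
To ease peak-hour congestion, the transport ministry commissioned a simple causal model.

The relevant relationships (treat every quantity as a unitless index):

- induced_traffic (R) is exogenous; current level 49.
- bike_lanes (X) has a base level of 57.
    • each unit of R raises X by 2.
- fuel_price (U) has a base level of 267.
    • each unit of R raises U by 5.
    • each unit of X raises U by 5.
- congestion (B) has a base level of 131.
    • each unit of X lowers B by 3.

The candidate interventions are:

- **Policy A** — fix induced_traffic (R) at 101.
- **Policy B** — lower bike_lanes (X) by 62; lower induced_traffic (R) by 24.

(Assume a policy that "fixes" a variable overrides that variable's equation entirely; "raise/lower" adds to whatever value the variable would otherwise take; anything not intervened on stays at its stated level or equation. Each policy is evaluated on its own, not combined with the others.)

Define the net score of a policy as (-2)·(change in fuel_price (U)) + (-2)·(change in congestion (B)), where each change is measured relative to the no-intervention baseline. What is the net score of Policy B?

680

Baseline:
  R = 49
  X = 57 + 2·49 = 155
  U = 267 + 5·49 + 5·155 = 1287
  B = 131 − 3·155 = -334
Policy B (X − 62, R − 24):
  R = 49 − 24 = 25
  X = 57 + 2·25 (−62 from intervention) = 45
  U = 267 + 5·25 + 5·45 = 617
  B = 131 − 3·45 = -4
ΔU = 617 − 1287 = -670; ΔB = -4 − (-334) = 330
Score = (-2)·(-670) + (-2)·330 = 680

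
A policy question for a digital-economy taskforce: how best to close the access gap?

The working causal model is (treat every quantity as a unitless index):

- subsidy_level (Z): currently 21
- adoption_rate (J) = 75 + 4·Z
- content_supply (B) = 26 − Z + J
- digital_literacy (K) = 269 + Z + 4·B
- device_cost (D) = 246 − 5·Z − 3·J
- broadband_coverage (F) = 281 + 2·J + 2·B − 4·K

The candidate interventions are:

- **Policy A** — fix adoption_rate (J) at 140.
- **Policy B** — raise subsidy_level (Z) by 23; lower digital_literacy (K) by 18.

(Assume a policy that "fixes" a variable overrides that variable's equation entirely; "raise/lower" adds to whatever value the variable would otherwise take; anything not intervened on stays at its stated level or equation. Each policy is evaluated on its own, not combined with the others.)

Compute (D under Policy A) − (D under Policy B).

Policy A (J := 140):
  Z = 21
  J = 140
  D = 246 − 5·21 − 3·140 = -279
Policy B (Z + 23, K − 18):
  Z = 21 + 23 = 44
  J = 75 + 4·44 = 251
  D = 246 − 5·44 − 3·251 = -727
D: -279 − (-727) = 448

448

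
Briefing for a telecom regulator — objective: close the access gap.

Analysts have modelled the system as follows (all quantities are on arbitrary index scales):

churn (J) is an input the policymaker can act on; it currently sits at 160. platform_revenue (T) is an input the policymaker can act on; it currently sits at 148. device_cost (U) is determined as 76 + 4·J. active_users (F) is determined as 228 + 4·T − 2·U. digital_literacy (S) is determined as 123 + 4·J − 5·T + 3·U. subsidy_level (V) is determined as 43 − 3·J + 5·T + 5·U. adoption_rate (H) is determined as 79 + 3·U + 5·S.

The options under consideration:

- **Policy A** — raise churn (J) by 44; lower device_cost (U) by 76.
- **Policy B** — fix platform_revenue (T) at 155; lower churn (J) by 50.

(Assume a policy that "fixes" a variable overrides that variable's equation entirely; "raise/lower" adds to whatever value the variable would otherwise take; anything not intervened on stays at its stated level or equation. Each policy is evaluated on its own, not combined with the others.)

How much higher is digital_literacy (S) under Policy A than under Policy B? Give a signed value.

1311

Policy A (J + 44, U − 76):
  J = 160 + 44 = 204
  T = 148
  U = 76 + 4·204 (−76 from intervention) = 816
  S = 123 + 4·204 − 5·148 + 3·816 = 2647
Policy B (T := 155, J − 50):
  J = 160 − 50 = 110
  T = 155
  U = 76 + 4·110 = 516
  S = 123 + 4·110 − 5·155 + 3·516 = 1336
S: 2647 − 1336 = 1311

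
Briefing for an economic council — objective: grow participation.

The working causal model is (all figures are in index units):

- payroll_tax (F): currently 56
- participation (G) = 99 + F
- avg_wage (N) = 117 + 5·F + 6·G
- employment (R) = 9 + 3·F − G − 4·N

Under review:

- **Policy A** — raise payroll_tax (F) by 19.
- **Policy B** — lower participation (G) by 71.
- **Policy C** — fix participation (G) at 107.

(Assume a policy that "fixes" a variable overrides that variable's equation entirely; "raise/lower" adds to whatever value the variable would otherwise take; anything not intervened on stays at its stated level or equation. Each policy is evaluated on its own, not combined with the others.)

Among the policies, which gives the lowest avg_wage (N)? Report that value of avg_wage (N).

Policy A (F + 19):
  F = 56 + 19 = 75
  G = 99 + 75 = 174
  N = 117 + 5·75 + 6·174 = 1536
Policy B (G − 71):
  F = 56
  G = 99 + 56 (−71 from intervention) = 84
  N = 117 + 5·56 + 6·84 = 901
Policy C (G := 107):
  F = 56
  G = 107
  N = 117 + 5·56 + 6·107 = 1039
Comparing — Policy A: N=1536, Policy B: N=901, Policy C: N=1039. Lowest is 901 (Policy B).

901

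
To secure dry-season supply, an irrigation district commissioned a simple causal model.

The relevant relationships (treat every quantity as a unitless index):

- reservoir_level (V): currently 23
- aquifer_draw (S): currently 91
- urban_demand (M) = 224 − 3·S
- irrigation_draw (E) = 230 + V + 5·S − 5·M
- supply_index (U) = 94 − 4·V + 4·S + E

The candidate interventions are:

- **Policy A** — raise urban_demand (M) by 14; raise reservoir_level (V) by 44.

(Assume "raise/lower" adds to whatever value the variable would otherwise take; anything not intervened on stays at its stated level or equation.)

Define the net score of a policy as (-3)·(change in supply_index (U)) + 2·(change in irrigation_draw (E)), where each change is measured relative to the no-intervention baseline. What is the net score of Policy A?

Baseline:
  V = 23
  S = 91
  M = 224 − 3·91 = -49
  E = 230 + 23 + 5·91 − 5·(-49) = 953
  U = 94 − 4·23 + 4·91 + 953 = 1319
Policy A (M + 14, V + 44):
  V = 23 + 44 = 67
  S = 91
  M = 224 − 3·91 (+14 from intervention) = -35
  E = 230 + 67 + 5·91 − 5·(-35) = 927
  U = 94 − 4·67 + 4·91 + 927 = 1117
ΔU = 1117 − 1319 = -202; ΔE = 927 − 953 = -26
Score = (-3)·(-202) + 2·(-26) = 554

554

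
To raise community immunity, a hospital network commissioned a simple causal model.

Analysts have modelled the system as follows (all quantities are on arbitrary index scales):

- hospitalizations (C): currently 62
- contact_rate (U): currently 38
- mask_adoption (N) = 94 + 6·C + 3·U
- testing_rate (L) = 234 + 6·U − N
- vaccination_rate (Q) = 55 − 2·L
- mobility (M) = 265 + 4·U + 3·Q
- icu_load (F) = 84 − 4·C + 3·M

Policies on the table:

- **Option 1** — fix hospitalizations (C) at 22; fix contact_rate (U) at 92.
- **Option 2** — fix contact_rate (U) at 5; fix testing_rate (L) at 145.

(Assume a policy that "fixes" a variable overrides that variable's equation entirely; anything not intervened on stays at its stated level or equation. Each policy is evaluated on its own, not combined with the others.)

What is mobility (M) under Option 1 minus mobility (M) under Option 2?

-486

Option 1 (C := 22, U := 92):
  C = 22
  U = 92
  N = 94 + 6·22 + 3·92 = 502
  L = 234 + 6·92 − 502 = 284
  Q = 55 − 2·284 = -513
  M = 265 + 4·92 + 3·(-513) = -906
Option 2 (U := 5, L := 145):
  C = 62
  U = 5
  N = 94 + 6·62 + 3·5 = 481
  L = 145
  Q = 55 − 2·145 = -235
  M = 265 + 4·5 + 3·(-235) = -420
M: -906 − (-420) = -486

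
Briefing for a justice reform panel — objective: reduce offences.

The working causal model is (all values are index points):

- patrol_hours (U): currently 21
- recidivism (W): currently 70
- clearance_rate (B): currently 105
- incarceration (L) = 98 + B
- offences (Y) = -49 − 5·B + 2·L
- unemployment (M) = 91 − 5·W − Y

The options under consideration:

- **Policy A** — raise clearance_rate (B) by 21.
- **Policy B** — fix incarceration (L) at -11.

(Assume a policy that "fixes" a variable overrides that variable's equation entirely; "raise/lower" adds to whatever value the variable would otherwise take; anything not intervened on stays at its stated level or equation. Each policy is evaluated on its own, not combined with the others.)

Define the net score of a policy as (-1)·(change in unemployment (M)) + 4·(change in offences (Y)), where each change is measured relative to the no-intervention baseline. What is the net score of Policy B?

-2140

Baseline:
  W = 70
  B = 105
  L = 98 + 105 = 203
  Y = -49 − 5·105 + 2·203 = -168
  M = 91 − 5·70 − (-168) = -91
Policy B (L := -11):
  W = 70
  B = 105
  L = -11
  Y = -49 − 5·105 + 2·(-11) = -596
  M = 91 − 5·70 − (-596) = 337
ΔM = 337 − (-91) = 428; ΔY = -596 − (-168) = -428
Score = (-1)·428 + 4·(-428) = -2140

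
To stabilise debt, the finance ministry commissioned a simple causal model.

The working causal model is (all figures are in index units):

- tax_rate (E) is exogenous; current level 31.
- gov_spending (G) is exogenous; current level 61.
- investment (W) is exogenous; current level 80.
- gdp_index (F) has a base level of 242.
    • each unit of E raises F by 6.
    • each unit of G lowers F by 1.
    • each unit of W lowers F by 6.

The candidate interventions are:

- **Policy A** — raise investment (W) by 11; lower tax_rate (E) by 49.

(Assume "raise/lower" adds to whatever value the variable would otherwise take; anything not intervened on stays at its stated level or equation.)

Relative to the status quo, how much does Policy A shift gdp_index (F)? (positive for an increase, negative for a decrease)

-360

Baseline:
  E = 31
  G = 61
  W = 80
  F = 242 + 6·31 − 61 − 6·80 = -113
Policy A (W + 11, E − 49):
  E = 31 − 49 = -18
  G = 61
  W = 80 + 11 = 91
  F = 242 + 6·(-18) − 61 − 6·91 = -473
Change in F: -473 − (-113) = -360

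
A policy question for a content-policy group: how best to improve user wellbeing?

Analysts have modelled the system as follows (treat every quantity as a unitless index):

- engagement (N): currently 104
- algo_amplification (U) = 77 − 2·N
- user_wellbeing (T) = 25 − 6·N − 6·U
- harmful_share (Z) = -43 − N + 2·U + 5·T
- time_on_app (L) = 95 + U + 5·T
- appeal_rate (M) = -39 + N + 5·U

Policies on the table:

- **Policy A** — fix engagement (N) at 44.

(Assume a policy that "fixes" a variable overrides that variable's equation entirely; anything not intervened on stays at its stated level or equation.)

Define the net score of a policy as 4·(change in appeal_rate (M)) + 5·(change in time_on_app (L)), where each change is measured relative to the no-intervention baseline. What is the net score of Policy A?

-6240

Baseline:
  N = 104
  U = 77 − 2·104 = -131
  T = 25 − 6·104 − 6·(-131) = 187
  L = 95 + (-131) + 5·187 = 899
  M = -39 + 104 + 5·(-131) = -590
Policy A (N := 44):
  N = 44
  U = 77 − 2·44 = -11
  T = 25 − 6·44 − 6·(-11) = -173
  L = 95 + (-11) + 5·(-173) = -781
  M = -39 + 44 + 5·(-11) = -50
ΔM = -50 − (-590) = 540; ΔL = -781 − 899 = -1680
Score = 4·540 + 5·(-1680) = -6240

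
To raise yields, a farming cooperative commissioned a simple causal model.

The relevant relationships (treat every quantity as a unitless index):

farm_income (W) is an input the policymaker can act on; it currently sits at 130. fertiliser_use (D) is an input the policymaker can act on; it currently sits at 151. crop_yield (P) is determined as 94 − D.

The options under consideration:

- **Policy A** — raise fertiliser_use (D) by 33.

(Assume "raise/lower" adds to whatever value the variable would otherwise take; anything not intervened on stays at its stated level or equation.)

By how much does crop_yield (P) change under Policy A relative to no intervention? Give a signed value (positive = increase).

-33

Baseline:
  D = 151
  P = 94 − 151 = -57
Policy A (D + 33):
  D = 151 + 33 = 184
  P = 94 − 184 = -90
Change in P: -90 − (-57) = -33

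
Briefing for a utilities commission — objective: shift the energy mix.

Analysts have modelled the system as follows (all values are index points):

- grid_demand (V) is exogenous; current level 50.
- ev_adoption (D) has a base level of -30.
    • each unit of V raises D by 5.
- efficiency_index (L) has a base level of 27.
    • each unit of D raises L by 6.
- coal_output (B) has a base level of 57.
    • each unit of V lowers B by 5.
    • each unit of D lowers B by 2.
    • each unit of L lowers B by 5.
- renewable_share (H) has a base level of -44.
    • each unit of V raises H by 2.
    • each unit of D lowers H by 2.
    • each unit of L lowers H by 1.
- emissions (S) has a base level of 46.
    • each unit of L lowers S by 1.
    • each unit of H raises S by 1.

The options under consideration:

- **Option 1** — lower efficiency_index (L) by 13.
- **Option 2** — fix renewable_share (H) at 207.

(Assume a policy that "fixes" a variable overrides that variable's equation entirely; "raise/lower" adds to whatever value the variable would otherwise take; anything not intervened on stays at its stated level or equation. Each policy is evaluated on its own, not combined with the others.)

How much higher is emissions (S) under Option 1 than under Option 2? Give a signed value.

-1912

Option 1 (L − 13):
  V = 50
  D = -30 + 5·50 = 220
  L = 27 + 6·220 (−13 from intervention) = 1334
  H = -44 + 2·50 − 2·220 − 1334 = -1718
  S = 46 − 1334 + (-1718) = -3006
Option 2 (H := 207):
  V = 50
  D = -30 + 5·50 = 220
  L = 27 + 6·220 = 1347
  H = 207
  S = 46 − 1347 + 207 = -1094
S: -3006 − (-1094) = -1912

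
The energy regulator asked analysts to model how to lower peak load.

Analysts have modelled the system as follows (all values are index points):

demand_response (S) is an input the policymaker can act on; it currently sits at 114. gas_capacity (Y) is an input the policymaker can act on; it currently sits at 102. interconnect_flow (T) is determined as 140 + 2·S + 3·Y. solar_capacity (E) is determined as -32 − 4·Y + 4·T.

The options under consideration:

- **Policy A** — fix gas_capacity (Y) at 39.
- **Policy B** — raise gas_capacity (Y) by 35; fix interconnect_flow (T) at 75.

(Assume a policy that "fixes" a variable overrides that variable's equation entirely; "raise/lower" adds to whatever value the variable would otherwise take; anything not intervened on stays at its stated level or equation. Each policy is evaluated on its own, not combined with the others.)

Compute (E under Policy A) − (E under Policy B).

Policy A (Y := 39):
  S = 114
  Y = 39
  T = 140 + 2·114 + 3·39 = 485
  E = -32 − 4·39 + 4·485 = 1752
Policy B (Y + 35, T := 75):
  S = 114
  Y = 102 + 35 = 137
  T = 75
  E = -32 − 4·137 + 4·75 = -280
E: 1752 − (-280) = 2032

2032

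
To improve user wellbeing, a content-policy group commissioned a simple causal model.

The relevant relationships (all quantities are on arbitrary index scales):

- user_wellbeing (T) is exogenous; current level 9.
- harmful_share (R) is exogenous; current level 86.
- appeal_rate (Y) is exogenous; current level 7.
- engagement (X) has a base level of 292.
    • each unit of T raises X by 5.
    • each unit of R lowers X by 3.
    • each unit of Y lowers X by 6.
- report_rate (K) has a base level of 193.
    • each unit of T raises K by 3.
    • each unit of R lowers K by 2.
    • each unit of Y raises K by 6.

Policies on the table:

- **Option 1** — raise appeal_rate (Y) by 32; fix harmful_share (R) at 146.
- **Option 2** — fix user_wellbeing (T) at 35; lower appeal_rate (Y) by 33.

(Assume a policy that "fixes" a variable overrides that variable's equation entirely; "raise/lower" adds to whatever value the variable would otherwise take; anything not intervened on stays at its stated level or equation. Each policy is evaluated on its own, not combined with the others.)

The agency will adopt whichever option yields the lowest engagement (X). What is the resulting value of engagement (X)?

-335

Option 1 (Y + 32, R := 146):
  T = 9
  R = 146
  Y = 7 + 32 = 39
  X = 292 + 5·9 − 3·146 − 6·39 = -335
Option 2 (T := 35, Y − 33):
  T = 35
  R = 86
  Y = 7 − 33 = -26
  X = 292 + 5·35 − 3·86 − 6·(-26) = 365
Comparing — Option 1: X=-335, Option 2: X=365. Lowest is -335 (Option 1).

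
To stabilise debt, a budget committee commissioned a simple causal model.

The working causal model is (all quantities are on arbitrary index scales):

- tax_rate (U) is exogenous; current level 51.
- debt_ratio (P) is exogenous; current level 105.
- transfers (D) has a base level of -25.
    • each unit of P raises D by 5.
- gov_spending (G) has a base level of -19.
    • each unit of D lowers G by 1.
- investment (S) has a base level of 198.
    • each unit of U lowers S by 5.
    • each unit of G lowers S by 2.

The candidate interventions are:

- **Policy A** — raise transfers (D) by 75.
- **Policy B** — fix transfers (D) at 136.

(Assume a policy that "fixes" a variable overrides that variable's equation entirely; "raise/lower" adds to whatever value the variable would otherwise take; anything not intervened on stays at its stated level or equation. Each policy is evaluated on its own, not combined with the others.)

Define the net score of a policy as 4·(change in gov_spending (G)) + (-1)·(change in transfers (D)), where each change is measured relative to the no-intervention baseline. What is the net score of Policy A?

Baseline:
  P = 105
  D = -25 + 5·105 = 500
  G = -19 − 500 = -519
Policy A (D + 75):
  P = 105
  D = -25 + 5·105 (+75 from intervention) = 575
  G = -19 − 575 = -594
ΔG = -594 − (-519) = -75; ΔD = 575 − 500 = 75
Score = 4·(-75) + (-1)·75 = -375

-375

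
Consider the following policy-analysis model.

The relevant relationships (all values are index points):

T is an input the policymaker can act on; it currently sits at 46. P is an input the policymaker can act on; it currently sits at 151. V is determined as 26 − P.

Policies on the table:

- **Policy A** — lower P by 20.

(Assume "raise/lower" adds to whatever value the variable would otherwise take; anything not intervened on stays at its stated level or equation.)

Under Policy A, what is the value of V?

-105

Policy A (P − 20):
  P = 151 − 20 = 131
  V = 26 − 131 = -105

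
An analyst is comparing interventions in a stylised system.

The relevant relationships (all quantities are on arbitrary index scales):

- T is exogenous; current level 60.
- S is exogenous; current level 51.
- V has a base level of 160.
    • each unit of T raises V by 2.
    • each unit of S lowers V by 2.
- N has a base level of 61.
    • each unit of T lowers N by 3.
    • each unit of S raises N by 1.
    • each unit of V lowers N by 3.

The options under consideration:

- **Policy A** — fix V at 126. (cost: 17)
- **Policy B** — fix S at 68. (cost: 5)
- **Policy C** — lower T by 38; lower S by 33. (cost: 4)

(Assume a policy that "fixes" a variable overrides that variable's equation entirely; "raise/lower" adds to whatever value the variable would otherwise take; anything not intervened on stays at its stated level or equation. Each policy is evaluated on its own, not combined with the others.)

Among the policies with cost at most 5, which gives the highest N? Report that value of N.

-483

Policy B (S := 68):
  T = 60
  S = 68
  V = 160 + 2·60 − 2·68 = 144
  N = 61 − 3·60 + 68 − 3·144 = -483
Policy C (T − 38, S − 33):
  T = 60 − 38 = 22
  S = 51 − 33 = 18
  V = 160 + 2·22 − 2·18 = 168
  N = 61 − 3·22 + 18 − 3·168 = -491
Comparing — Policy B: N=-483, Policy C: N=-491. Highest is -483 (Policy B).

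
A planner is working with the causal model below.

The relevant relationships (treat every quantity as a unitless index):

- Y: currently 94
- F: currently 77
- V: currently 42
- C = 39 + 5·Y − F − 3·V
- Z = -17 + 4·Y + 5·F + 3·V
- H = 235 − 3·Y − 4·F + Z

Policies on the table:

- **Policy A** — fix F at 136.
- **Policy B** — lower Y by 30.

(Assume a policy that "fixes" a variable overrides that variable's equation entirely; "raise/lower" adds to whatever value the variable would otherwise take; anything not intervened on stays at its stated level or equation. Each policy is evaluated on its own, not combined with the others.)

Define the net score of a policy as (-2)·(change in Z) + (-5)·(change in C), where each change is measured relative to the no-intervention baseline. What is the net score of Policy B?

Baseline:
  Y = 94
  F = 77
  V = 42
  C = 39 + 5·94 − 77 − 3·42 = 306
  Z = -17 + 4·94 + 5·77 + 3·42 = 870
Policy B (Y − 30):
  Y = 94 − 30 = 64
  F = 77
  V = 42
  C = 39 + 5·64 − 77 − 3·42 = 156
  Z = -17 + 4·64 + 5·77 + 3·42 = 750
ΔZ = 750 − 870 = -120; ΔC = 156 − 306 = -150
Score = (-2)·(-120) + (-5)·(-150) = 990

990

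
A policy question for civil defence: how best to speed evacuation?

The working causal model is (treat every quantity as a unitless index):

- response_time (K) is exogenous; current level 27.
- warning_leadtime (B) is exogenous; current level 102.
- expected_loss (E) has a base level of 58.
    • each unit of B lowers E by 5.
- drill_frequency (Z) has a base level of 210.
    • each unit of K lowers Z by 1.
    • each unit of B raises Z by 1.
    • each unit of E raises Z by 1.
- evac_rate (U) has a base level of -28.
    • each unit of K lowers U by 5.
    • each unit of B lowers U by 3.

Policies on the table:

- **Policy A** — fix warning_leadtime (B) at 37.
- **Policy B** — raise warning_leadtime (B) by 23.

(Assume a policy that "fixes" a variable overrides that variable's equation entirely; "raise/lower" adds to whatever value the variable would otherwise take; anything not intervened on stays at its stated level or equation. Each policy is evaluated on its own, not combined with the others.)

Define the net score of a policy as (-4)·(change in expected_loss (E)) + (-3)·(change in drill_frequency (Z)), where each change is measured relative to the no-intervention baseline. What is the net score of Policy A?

-2080

Baseline:
  K = 27
  B = 102
  E = 58 − 5·102 = -452
  Z = 210 − 27 + 102 + (-452) = -167
Policy A (B := 37):
  K = 27
  B = 37
  E = 58 − 5·37 = -127
  Z = 210 − 27 + 37 + (-127) = 93
ΔE = -127 − (-452) = 325; ΔZ = 93 − (-167) = 260
Score = (-4)·325 + (-3)·260 = -2080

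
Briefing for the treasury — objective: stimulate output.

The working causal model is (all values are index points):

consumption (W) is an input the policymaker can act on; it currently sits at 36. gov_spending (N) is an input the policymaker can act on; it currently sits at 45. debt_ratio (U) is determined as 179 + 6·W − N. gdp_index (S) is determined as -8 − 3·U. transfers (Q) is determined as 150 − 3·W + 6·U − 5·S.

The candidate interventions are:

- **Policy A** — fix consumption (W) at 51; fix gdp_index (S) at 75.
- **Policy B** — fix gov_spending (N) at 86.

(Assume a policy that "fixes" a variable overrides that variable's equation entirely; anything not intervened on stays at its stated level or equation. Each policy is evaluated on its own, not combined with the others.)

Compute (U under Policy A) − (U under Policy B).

Policy A (W := 51, S := 75):
  W = 51
  N = 45
  U = 179 + 6·51 − 45 = 440
Policy B (N := 86):
  W = 36
  N = 86
  U = 179 + 6·36 − 86 = 309
U: 440 − 309 = 131

131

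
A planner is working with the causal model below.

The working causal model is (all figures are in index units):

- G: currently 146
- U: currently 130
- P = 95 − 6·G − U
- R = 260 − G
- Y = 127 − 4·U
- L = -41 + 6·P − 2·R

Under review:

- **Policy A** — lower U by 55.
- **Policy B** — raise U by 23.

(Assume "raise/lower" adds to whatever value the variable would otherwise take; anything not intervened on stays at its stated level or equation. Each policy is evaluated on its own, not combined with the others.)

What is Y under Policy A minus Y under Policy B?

Policy A (U − 55):
  U = 130 − 55 = 75
  Y = 127 − 4·75 = -173
Policy B (U + 23):
  U = 130 + 23 = 153
  Y = 127 − 4·153 = -485
Y: -173 − (-485) = 312

312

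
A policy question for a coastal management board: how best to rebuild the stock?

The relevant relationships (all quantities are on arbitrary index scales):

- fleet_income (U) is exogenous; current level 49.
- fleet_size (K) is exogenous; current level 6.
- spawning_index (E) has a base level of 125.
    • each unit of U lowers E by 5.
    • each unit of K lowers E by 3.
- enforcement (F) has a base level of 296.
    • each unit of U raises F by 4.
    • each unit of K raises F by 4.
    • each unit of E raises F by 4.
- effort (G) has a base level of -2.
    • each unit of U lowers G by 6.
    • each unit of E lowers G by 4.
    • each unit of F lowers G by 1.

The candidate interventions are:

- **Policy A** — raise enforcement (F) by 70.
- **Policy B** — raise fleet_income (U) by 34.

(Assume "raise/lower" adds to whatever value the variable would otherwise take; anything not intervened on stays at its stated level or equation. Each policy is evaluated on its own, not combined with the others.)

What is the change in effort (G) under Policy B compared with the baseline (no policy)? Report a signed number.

Baseline:
  U = 49
  K = 6
  E = 125 − 5·49 − 3·6 = -138
  F = 296 + 4·49 + 4·6 + 4·(-138) = -36
  G = -2 − 6·49 − 4·(-138) − (-36) = 292
Policy B (U + 34):
  U = 49 + 34 = 83
  K = 6
  E = 125 − 5·83 − 3·6 = -308
  F = 296 + 4·83 + 4·6 + 4·(-308) = -580
  G = -2 − 6·83 − 4·(-308) − (-580) = 1312
Change in G: 1312 − 292 = 1020

1020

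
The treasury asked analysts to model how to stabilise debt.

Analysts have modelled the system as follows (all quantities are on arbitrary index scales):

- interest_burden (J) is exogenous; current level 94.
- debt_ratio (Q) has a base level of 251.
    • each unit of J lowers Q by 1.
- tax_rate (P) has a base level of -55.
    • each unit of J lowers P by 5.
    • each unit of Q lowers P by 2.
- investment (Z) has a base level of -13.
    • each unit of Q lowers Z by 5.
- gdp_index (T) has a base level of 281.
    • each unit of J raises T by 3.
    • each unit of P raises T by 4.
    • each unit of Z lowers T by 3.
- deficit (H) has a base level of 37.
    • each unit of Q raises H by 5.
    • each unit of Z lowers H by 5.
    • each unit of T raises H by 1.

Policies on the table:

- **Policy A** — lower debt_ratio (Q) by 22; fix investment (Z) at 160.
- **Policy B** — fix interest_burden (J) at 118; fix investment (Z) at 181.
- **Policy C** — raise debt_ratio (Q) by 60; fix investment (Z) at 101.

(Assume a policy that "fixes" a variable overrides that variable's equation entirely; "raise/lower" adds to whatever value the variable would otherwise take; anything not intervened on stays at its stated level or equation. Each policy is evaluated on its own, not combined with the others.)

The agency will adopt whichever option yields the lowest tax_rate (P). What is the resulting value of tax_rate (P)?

Policy A (Q − 22, Z := 160):
  J = 94
  Q = 251 − 94 (−22 from intervention) = 135
  P = -55 − 5·94 − 2·135 = -795
Policy B (J := 118, Z := 181):
  J = 118
  Q = 251 − 118 = 133
  P = -55 − 5·118 − 2·133 = -911
Policy C (Q + 60, Z := 101):
  J = 94
  Q = 251 − 94 (+60 from intervention) = 217
  P = -55 − 5·94 − 2·217 = -959
Comparing — Policy A: P=-795, Policy B: P=-911, Policy C: P=-959. Lowest is -959 (Policy C).

-959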